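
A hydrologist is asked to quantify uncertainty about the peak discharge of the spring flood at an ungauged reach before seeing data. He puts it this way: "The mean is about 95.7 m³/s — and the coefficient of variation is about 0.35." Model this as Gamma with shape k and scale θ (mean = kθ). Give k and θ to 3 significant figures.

k ≈ 8.16, θ ≈ 11.7

For Gamma(k, scale θ): mean = kθ, variance = kθ², so CV = 1/√k.
CV = 0.35, hence k = 1/CV² = 8.16.
Then θ = mean/k = 95.7/8.16 = 11.7.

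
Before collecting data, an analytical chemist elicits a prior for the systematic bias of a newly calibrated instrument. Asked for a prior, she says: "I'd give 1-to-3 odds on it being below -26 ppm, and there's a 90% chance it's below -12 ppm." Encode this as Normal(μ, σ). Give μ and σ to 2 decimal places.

μ = -21.17, σ = 7.16

For Normal(μ,σ), the p-quantile is μ + z_p·σ. Here z_{0.25} = -0.6745, z_{0.9} = 1.282.
So -26 = μ − 0.6745σ and -12 = μ + 1.282σ.
Subtracting: σ = (-12 − -26)/(1.282 − (-0.6745)) = 7.16.
Then μ = -26 − (-0.6745)·7.16 = -21.17.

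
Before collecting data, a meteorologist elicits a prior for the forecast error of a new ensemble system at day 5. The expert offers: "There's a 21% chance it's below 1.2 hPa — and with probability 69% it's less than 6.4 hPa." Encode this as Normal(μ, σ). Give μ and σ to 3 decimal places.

μ = 4.420, σ = 3.993

The p-quantile of Normal(μ,σ) is μ + z_p·σ, with z_{0.21} = -0.8064 and z_{0.69} = 0.4959.
Eliminate σ: μ = (z₂·x₁ − z₁·x₂)/(z₂ − z₁) = (0.4959·1.2 − (-0.8064)·6.4)/1.302 = 4.420.
Then σ = (x₂ − x₁)/(z₂ − z₁) = (6.4 − 1.2)/1.302 = 3.993.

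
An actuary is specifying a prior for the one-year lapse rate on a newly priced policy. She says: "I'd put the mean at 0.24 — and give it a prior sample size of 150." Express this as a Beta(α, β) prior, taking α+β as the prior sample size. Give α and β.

α = 36, β = 114

Under the effective-sample-size interpretation, Beta(α, β) has prior mean α/(α+β) and prior sample size α+β.
So α+β = 150 and α/(α+β) = 0.24, giving α = 0.24·150 = 36 and β = 150 − 36 = 114.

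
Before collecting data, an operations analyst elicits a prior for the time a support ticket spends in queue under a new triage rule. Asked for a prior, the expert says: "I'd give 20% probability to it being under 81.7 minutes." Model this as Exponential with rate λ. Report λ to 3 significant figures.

λ ≈ 0.00273

P(T < 81.7) = 1 − e^(−λ·81.7) = 0.2, so λ = −ln(1−0.2)/81.7 = −ln(0.8)/81.7 = 0.00273.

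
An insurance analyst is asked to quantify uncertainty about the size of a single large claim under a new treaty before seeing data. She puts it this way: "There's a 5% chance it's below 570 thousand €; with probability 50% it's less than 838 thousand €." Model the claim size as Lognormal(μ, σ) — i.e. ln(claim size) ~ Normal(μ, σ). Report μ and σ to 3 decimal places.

μ ≈ 6.731, σ ≈ 0.234

If T ~ Lognormal(μ,σ) then ln T ~ Normal(μ,σ), so the p-quantile of ln T is μ + z_p·σ.
ln(570) = 6.346 and ln(838) = 6.731; z_{0.05} = -1.645, z_{0.5} = 0.
σ = (6.731 − 6.346)/(0 − (-1.645)) = 0.234.
μ = 6.346 − (-1.645)·0.234 = 6.731.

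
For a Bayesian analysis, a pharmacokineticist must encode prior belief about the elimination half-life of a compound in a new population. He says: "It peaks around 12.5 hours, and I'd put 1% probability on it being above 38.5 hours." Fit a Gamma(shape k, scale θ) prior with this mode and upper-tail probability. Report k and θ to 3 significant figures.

k ≈ 4.53, θ ≈ 3.54

Gamma(k,θ) with k>1 has mode (k−1)θ, so θ = 12.5/(k−1).
Need P(X < 38.5) = 0.99 with θ tied to k this way. Start at k = 2, θ = 12.5: P(X<38.5) ≈ 0.812.
Too low — raise k to concentrate. Iterating converges to k ≈ 4.53.
Then θ = 12.5/(4.53−1) ≈ 3.54.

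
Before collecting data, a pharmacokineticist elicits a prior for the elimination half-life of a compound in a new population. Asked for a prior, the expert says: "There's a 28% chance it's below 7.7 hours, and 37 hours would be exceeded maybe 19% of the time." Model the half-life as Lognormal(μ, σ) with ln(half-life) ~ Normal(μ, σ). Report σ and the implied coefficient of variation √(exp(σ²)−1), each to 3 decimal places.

σ ≈ 1.075, CV ≈ 1.474

If T ~ Lognormal(μ,σ) then ln T ~ Normal(μ,σ), so the p-quantile of ln T is μ + z_p·σ.
ln(7.7) = 2.041 and ln(37) = 3.611; z_{0.28} = -0.5828, z_{0.81} = 0.8779.
σ = (3.611 − 2.041)/(0.8779 − (-0.5828)) = 1.075.
μ = 2.041 − (-0.5828)·1.075 = 2.668.
CV = √(exp(σ²)−1) = √(exp(1.1547)−1) = 1.474.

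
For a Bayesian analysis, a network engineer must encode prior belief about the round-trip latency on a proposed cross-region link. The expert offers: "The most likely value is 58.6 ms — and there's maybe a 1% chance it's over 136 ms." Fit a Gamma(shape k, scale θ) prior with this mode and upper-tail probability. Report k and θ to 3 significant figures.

Gamma(k,θ) with k>1 has mode (k−1)θ, so θ = 58.6/(k−1).
Need P(X < 136) = 0.99 with θ tied to k this way. Start at k = 2, θ = 58.6: P(X<136) ≈ 0.674.
Too low — raise k to concentrate. Iterating converges to k ≈ 7.73.
Then θ = 58.6/(7.73−1) ≈ 8.71.

k ≈ 7.73, θ ≈ 8.71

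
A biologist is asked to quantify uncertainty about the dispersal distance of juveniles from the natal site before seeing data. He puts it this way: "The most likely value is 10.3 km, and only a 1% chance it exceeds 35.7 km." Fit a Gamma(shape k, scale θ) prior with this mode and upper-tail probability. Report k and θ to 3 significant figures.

Gamma(k,θ) with k>1 has mode (k−1)θ, so θ = 10.3/(k−1).
Need P(X < 35.7) = 0.99 with θ tied to k this way. Start at k = 2, θ = 10.3: P(X<35.7) ≈ 0.860.
Too low — raise k to concentrate. Iterating converges to k ≈ 3.81.
Then θ = 10.3/(3.81−1) ≈ 3.66.

k ≈ 3.81, θ ≈ 3.66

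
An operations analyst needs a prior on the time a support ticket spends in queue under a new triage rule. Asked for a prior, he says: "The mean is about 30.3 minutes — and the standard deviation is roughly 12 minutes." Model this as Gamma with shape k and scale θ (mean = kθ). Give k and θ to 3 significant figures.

For Gamma(k, scale θ): mean = kθ, variance = kθ², so CV = 1/√k.
CV = SD/mean = 12/30.3 = 0.396, hence k = 1/CV² = 6.38.
Then θ = mean/k = 30.3/6.38 = 4.75.

k ≈ 6.38, θ ≈ 4.75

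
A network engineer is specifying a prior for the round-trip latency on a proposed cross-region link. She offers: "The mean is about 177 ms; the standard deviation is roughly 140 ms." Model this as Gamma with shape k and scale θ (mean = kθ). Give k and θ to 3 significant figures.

k ≈ 1.6, θ ≈ 111

For Gamma(k, scale θ): mean = kθ, variance = kθ², so CV = 1/√k.
CV = SD/mean = 140/177 = 0.791, hence k = 1/CV² = 1.6.
Then θ = mean/k = 177/1.6 = 111.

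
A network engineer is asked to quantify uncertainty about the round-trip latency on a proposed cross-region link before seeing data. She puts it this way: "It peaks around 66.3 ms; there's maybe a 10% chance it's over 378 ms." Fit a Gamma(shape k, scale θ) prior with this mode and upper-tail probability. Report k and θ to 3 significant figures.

k ≈ 1.57, θ ≈ 117

Gamma(k,θ) with k>1 has mode (k−1)θ, so θ = 66.3/(k−1).
Need P(X < 378) = 0.9 with θ tied to k this way. Start at k = 2, θ = 66.3: P(X<378) ≈ 0.978.
Too high — lower k to spread out. Iterating converges to k ≈ 1.57.
Then θ = 66.3/(1.57−1) ≈ 117.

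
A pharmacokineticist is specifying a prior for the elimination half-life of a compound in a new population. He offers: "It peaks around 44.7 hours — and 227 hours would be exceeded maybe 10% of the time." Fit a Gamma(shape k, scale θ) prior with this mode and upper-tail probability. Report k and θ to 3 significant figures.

Gamma(k,θ) with k>1 has mode (k−1)θ, so θ = 44.7/(k−1).
Need P(X < 227) = 0.9 with θ tied to k this way. Start at k = 2, θ = 44.7: P(X<227) ≈ 0.962.
Too high — lower k to spread out. Iterating converges to k ≈ 1.67.
Then θ = 44.7/(1.67−1) ≈ 67.1.

k ≈ 1.67, θ ≈ 67.1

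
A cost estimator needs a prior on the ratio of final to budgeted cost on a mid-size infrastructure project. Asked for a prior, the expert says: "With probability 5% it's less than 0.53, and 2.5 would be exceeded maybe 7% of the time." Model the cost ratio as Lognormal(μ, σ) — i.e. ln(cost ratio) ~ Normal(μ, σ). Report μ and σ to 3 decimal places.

μ ≈ 0.183, σ ≈ 0.497

If T ~ Lognormal(μ,σ) then ln T ~ Normal(μ,σ), so the p-quantile of ln T is μ + z_p·σ.
ln(0.53) = -0.6349 and ln(2.5) = 0.9163; z_{0.05} = -1.645, z_{0.93} = 1.476.
σ = (0.9163 − -0.6349)/(1.476 − (-1.645)) = 0.497.
μ = -0.6349 − (-1.645)·0.497 = 0.183.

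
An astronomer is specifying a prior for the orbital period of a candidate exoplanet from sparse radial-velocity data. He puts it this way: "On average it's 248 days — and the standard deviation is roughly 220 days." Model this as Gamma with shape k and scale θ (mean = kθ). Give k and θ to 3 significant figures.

k ≈ 1.27, θ ≈ 195

For Gamma(k, scale θ): mean = kθ, variance = kθ², so CV = 1/√k.
CV = SD/mean = 220/248 = 0.8871, hence k = 1/CV² = 1.27.
Then θ = mean/k = 248/1.27 = 195.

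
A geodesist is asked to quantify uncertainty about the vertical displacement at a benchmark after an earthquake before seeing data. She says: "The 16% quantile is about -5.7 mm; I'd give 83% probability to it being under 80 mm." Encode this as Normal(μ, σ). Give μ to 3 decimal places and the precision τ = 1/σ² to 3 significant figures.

μ = 38.036, τ = 0.000517

For Normal(μ,σ), the p-quantile is μ + z_p·σ. Here z_{0.16} = -0.9945, z_{0.83} = 0.9542.
So -5.7 = μ − 0.9945σ and 80 = μ + 0.9542σ.
Subtracting: σ = (80 − -5.7)/(0.9542 − (-0.9945)) = 43.980.
Then μ = -5.7 − (-0.9945)·43.980 = 38.036.
Precision τ = 1/σ² = 1/43.98² = 0.000517.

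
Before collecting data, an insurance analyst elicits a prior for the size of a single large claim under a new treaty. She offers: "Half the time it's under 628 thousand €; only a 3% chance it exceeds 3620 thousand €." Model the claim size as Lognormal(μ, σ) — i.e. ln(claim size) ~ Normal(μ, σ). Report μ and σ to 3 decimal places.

If T ~ Lognormal(μ,σ) then ln T ~ Normal(μ,σ), so the p-quantile of ln T is μ + z_p·σ.
ln(628) = 6.443 and ln(3620) = 8.194; z_{0.5} = 0, z_{0.97} = 1.881.
σ = (8.194 − 6.443)/(1.881 − (0)) = 0.931.
μ = 6.443 − (0)·0.931 = 6.443.

μ ≈ 6.443, σ ≈ 0.931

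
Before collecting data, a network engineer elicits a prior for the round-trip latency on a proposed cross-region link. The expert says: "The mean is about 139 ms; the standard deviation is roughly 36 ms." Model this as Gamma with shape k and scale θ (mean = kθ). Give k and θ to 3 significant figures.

For Gamma(k, scale θ): mean = kθ, variance = kθ², so CV = 1/√k.
CV = SD/mean = 36/139 = 0.259, hence k = 1/CV² = 14.9.
Then θ = mean/k = 139/14.9 = 9.32.

k ≈ 14.9, θ ≈ 9.32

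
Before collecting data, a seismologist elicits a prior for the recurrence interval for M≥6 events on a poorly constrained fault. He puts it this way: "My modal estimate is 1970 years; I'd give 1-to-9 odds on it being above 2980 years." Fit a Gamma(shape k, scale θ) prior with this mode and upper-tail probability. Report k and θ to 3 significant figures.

k ≈ 11.9, θ ≈ 181

Gamma(k,θ) with k>1 has mode (k−1)θ, so θ = 1970/(k−1).
Need P(X < 2980) = 0.9 with θ tied to k this way. Start at k = 2, θ = 1970: P(X<2980) ≈ 0.446.
Too low — raise k to concentrate. Iterating converges to k ≈ 11.9.
Then θ = 1970/(11.9−1) ≈ 181.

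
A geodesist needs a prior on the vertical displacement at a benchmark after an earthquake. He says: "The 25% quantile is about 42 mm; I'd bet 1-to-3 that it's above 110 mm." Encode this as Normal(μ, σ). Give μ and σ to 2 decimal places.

The p-quantile of Normal(μ,σ) is μ + z_p·σ, with z_{0.25} = -0.6745 and z_{0.75} = 0.6745.
Eliminate σ: μ = (z₂·x₁ − z₁·x₂)/(z₂ − z₁) = (0.6745·42 − (-0.6745)·110)/1.349 = 76.00.
Then σ = (x₂ − x₁)/(z₂ − z₁) = (110 − 42)/1.349 = 50.41.

μ = 76.00, σ = 50.41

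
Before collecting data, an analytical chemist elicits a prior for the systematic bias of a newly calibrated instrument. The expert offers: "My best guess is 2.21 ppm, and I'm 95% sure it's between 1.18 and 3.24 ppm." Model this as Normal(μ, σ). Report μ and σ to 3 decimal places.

μ = 2.210, σ = 0.526

A symmetric 95% interval runs μ ± z·σ with z = 1.96.
Half-width = 1.03, so σ = 1.03/1.96 = 0.526.
μ is the stated best guess, 2.210.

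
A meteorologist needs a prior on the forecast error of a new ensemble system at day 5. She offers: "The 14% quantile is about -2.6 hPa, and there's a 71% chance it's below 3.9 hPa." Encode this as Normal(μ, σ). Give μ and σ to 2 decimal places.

μ = 1.70, σ = 3.98

The p-quantile of Normal(μ,σ) is μ + z_p·σ, with z_{0.14} = -1.08 and z_{0.71} = 0.5534.
Eliminate σ: μ = (z₂·x₁ − z₁·x₂)/(z₂ − z₁) = (0.5534·-2.6 − (-1.08)·3.9)/1.634 = 1.70.
Then σ = (x₂ − x₁)/(z₂ − z₁) = (3.9 − -2.6)/1.634 = 3.98.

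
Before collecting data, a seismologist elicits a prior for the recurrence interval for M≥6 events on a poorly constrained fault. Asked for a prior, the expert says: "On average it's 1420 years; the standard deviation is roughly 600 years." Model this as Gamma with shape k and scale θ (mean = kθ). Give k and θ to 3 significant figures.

For Gamma(k, scale θ): mean = kθ, variance = kθ², so CV = 1/√k.
CV = SD/mean = 600/1420 = 0.4225, hence k = 1/CV² = 5.6.
Then θ = mean/k = 1420/5.6 = 254.

k ≈ 5.6, θ ≈ 254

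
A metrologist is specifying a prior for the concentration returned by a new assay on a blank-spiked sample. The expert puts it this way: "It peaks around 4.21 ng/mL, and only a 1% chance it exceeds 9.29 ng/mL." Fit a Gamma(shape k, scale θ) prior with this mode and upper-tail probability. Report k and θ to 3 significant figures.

Gamma(k,θ) with k>1 has mode (k−1)θ, so θ = 4.21/(k−1).
Need P(X < 9.29) = 0.99 with θ tied to k this way. Start at k = 2, θ = 4.21: P(X<9.29) ≈ 0.647.
Too low — raise k to concentrate. Iterating converges to k ≈ 8.69.
Then θ = 4.21/(8.69−1) ≈ 0.547.

k ≈ 8.69, θ ≈ 0.547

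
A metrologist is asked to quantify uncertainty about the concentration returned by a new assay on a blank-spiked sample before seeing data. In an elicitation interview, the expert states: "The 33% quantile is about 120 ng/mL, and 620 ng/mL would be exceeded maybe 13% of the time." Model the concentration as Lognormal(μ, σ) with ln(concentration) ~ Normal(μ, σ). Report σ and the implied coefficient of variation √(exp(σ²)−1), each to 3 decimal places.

σ ≈ 1.048, CV ≈ 1.415

If T ~ Lognormal(μ,σ) then ln T ~ Normal(μ,σ), so the p-quantile of ln T is μ + z_p·σ.
ln(120) = 4.787 and ln(620) = 6.43; z_{0.33} = -0.4399, z_{0.87} = 1.126.
σ = (6.43 − 4.787)/(1.126 − (-0.4399)) = 1.048.
μ = 4.787 − (-0.4399)·1.048 = 5.249.
CV = √(exp(σ²)−1) = √(exp(1.0993)−1) = 1.415.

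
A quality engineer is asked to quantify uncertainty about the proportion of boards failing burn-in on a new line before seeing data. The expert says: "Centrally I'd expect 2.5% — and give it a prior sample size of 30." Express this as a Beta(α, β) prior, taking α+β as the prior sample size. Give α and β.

α = 0.75, β = 29.25

Under the effective-sample-size interpretation, Beta(α, β) has prior mean α/(α+β) and prior sample size α+β.
So α+β = 30 and α/(α+β) = 0.025, giving α = 0.025·30 = 0.75 and β = 30 − 0.75 = 29.25.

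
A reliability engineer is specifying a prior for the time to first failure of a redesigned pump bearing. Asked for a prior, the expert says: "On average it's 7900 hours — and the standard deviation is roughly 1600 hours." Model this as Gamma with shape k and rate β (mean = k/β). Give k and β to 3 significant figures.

For Gamma(k, rate β): mean = k/β, variance = k/β², so CV = 1/√k.
CV = SD/mean = 1600/7900 = 0.2025, hence k = 1/CV² = 24.4.
Then β = k/mean = 24.4/7900 = 0.00309.

k ≈ 24.4, β ≈ 0.00309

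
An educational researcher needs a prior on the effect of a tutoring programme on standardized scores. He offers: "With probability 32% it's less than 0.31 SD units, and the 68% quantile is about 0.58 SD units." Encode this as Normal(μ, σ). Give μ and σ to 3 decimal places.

μ = 0.445, σ = 0.289

For Normal(μ,σ), the p-quantile is μ + z_p·σ. Here z_{0.32} = -0.4677, z_{0.68} = 0.4677.
So 0.31 = μ − 0.4677σ and 0.58 = μ + 0.4677σ.
Subtracting: σ = (0.58 − 0.31)/(0.4677 − (-0.4677)) = 0.289.
Then μ = 0.31 − (-0.4677)·0.289 = 0.445.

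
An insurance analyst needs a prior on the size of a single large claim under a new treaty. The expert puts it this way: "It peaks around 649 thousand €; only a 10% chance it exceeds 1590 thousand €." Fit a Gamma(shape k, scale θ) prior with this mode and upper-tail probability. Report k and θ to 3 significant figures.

Gamma(k,θ) with k>1 has mode (k−1)θ, so θ = 649/(k−1).
Need P(X < 1590) = 0.9 with θ tied to k this way. Start at k = 2, θ = 649: P(X<1590) ≈ 0.702.
Too low — raise k to concentrate. Iterating converges to k ≈ 3.39.
Then θ = 649/(3.39−1) ≈ 271.

k ≈ 3.39, θ ≈ 271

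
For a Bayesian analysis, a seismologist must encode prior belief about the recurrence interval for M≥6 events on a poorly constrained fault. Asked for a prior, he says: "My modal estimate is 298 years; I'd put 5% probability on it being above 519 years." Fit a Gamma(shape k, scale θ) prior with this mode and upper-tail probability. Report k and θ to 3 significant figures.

k ≈ 10.1, θ ≈ 32.9

Gamma(k,θ) with k>1 has mode (k−1)θ, so θ = 298/(k−1).
Need P(X < 519) = 0.95 with θ tied to k this way. Start at k = 2, θ = 298: P(X<519) ≈ 0.520.
Too low — raise k to concentrate. Iterating converges to k ≈ 10.1.
Then θ = 298/(10.1−1) ≈ 32.9.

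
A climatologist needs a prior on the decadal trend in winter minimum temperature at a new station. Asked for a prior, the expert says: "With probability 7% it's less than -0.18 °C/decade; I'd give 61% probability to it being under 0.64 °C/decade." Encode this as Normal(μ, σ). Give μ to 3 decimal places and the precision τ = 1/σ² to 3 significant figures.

For Normal(μ,σ), the p-quantile is μ + z_p·σ. Here z_{0.07} = -1.476, z_{0.61} = 0.2793.
So -0.18 = μ − 1.476σ and 0.64 = μ + 0.2793σ.
Subtracting: σ = (0.64 − -0.18)/(0.2793 − (-1.476)) = 0.467.
Then μ = -0.18 − (-1.476)·0.467 = 0.510.
Precision τ = 1/σ² = 1/0.4672² = 4.58.

μ = 0.510, τ = 4.58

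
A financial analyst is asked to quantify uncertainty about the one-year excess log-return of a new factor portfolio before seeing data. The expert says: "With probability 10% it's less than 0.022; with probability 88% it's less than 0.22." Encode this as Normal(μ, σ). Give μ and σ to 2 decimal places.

The p-quantile of Normal(μ,σ) is μ + z_p·σ, with z_{0.1} = -1.282 and z_{0.88} = 1.175.
Eliminate σ: μ = (z₂·x₁ − z₁·x₂)/(z₂ − z₁) = (1.175·0.022 − (-1.282)·0.22)/2.457 = 0.13.
Then σ = (x₂ − x₁)/(z₂ − z₁) = (0.22 − 0.022)/2.457 = 0.08.

μ = 0.13, σ = 0.08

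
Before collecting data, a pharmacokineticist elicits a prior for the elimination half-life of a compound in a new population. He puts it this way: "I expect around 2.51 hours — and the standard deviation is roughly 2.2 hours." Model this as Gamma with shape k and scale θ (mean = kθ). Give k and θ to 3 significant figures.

For Gamma(k, scale θ): mean = kθ, variance = kθ², so CV = 1/√k.
CV = SD/mean = 2.2/2.51 = 0.8765, hence k = 1/CV² = 1.3.
Then θ = mean/k = 2.51/1.3 = 1.93.

k ≈ 1.3, θ ≈ 1.93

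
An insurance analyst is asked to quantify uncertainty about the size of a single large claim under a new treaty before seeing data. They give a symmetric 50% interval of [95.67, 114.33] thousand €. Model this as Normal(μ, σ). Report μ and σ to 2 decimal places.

μ = 105.00, σ = 13.83

A symmetric 50% interval runs μ ± z·σ with z = 0.6745.
Half-width = 9.33, so σ = 9.33/0.6745 = 13.83.
μ is the interval midpoint, 105.00.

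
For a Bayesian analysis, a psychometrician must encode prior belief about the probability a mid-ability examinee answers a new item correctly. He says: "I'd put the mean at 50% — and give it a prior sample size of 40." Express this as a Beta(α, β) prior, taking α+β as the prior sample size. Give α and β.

α = 20, β = 20

Under the effective-sample-size interpretation, Beta(α, β) has prior mean α/(α+β) and prior sample size α+β.
So α+β = 40 and α/(α+β) = 0.5, giving α = 0.5·40 = 20 and β = 40 − 20 = 20.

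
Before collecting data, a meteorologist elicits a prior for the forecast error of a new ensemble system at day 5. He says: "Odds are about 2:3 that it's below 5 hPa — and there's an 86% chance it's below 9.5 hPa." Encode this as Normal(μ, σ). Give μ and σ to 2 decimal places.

The p-quantile of Normal(μ,σ) is μ + z_p·σ, with z_{0.4} = -0.2533 and z_{0.86} = 1.08.
Eliminate σ: μ = (z₂·x₁ − z₁·x₂)/(z₂ − z₁) = (1.08·5 − (-0.2533)·9.5)/1.334 = 5.85.
Then σ = (x₂ − x₁)/(z₂ − z₁) = (9.5 − 5)/1.334 = 3.37.

μ = 5.85, σ = 3.37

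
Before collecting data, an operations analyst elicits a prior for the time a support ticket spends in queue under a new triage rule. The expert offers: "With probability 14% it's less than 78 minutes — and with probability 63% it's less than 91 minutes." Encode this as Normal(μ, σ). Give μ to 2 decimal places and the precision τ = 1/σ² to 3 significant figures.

The p-quantile of Normal(μ,σ) is μ + z_p·σ, with z_{0.14} = -1.08 and z_{0.63} = 0.3319.
Eliminate σ: μ = (z₂·x₁ − z₁·x₂)/(z₂ − z₁) = (0.3319·78 − (-1.08)·91)/1.412 = 87.95.
Then σ = (x₂ − x₁)/(z₂ − z₁) = (91 − 78)/1.412 = 9.21.
Precision τ = 1/σ² = 1/9.206² = 0.0118.

μ = 87.95, τ = 0.0118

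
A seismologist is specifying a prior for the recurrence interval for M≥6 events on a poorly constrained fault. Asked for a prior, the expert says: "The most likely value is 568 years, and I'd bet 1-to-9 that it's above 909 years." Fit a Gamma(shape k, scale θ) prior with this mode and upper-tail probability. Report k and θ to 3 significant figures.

k ≈ 9.5, θ ≈ 66.8

Gamma(k,θ) with k>1 has mode (k−1)θ, so θ = 568/(k−1).
Need P(X < 909) = 0.9 with θ tied to k this way. Start at k = 2, θ = 568: P(X<909) ≈ 0.475.
Too low — raise k to concentrate. Iterating converges to k ≈ 9.5.
Then θ = 568/(9.5−1) ≈ 66.8.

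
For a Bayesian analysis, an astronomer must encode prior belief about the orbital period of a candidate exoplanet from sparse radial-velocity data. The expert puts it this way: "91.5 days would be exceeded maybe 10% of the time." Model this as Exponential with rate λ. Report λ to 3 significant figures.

P(T > 91.5) = e^(−λ·91.5) = 0.1, so λ = −ln(0.1)/91.5 = 0.0252.

λ ≈ 0.0252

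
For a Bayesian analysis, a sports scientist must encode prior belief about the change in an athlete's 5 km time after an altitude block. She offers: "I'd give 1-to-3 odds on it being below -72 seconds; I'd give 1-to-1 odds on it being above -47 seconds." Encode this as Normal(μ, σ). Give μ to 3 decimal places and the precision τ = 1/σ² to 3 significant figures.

The p-quantile of Normal(μ,σ) is μ + z_p·σ, with z_{0.25} = -0.6745 and z_{0.5} = 0.
Eliminate σ: μ = (z₂·x₁ − z₁·x₂)/(z₂ − z₁) = (0·-72 − (-0.6745)·-47)/0.6745 = -47.000.
Then σ = (x₂ − x₁)/(z₂ − z₁) = (-47 − -72)/0.6745 = 37.065.
Precision τ = 1/σ² = 1/37.07² = 0.000728.

μ = -47.000, τ = 0.000728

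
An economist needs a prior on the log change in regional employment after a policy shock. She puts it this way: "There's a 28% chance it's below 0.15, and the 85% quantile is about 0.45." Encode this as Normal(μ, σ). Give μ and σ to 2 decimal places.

μ = 0.26, σ = 0.19

The p-quantile of Normal(μ,σ) is μ + z_p·σ, with z_{0.28} = -0.5828 and z_{0.85} = 1.036.
Eliminate σ: μ = (z₂·x₁ − z₁·x₂)/(z₂ − z₁) = (1.036·0.15 − (-0.5828)·0.45)/1.619 = 0.26.
Then σ = (x₂ − x₁)/(z₂ − z₁) = (0.45 − 0.15)/1.619 = 0.19.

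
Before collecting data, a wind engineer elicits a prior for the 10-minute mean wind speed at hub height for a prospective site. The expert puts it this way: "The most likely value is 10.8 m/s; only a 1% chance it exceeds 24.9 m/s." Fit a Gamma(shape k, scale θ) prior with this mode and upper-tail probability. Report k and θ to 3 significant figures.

Gamma(k,θ) with k>1 has mode (k−1)θ, so θ = 10.8/(k−1).
Need P(X < 24.9) = 0.99 with θ tied to k this way. Start at k = 2, θ = 10.8: P(X<24.9) ≈ 0.670.
Too low — raise k to concentrate. Iterating converges to k ≈ 7.84.
Then θ = 10.8/(7.84−1) ≈ 1.58.

k ≈ 7.84, θ ≈ 1.58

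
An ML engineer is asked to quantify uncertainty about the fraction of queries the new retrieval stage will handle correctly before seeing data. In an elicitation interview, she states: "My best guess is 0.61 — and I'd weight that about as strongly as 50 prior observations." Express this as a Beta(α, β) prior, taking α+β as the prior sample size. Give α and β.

α = 30.5, β = 19.5

Under the effective-sample-size interpretation, Beta(α, β) has prior mean α/(α+β) and prior sample size α+β.
So α+β = 50 and α/(α+β) = 0.61, giving α = 0.61·50 = 30.5 and β = 50 − 30.5 = 19.5.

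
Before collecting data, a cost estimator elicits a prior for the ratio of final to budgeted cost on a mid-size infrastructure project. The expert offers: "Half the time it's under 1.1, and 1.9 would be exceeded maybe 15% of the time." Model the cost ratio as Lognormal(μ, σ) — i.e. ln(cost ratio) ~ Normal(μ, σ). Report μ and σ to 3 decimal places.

If T ~ Lognormal(μ,σ) then ln T ~ Normal(μ,σ), so the p-quantile of ln T is μ + z_p·σ.
ln(1.1) = 0.09531 and ln(1.9) = 0.6419; z_{0.5} = 0, z_{0.85} = 1.036.
σ = (0.6419 − 0.09531)/(1.036 − (0)) = 0.527.
μ = 0.09531 − (0)·0.527 = 0.095.

μ ≈ 0.095, σ ≈ 0.527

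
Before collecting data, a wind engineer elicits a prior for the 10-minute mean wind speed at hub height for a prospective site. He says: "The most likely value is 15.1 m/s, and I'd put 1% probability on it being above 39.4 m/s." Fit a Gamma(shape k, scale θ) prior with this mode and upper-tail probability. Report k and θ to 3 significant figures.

Gamma(k,θ) with k>1 has mode (k−1)θ, so θ = 15.1/(k−1).
Need P(X < 39.4) = 0.99 with θ tied to k this way. Start at k = 2, θ = 15.1: P(X<39.4) ≈ 0.734.
Too low — raise k to concentrate. Iterating converges to k ≈ 6.06.
Then θ = 15.1/(6.06−1) ≈ 2.99.

k ≈ 6.06, θ ≈ 2.99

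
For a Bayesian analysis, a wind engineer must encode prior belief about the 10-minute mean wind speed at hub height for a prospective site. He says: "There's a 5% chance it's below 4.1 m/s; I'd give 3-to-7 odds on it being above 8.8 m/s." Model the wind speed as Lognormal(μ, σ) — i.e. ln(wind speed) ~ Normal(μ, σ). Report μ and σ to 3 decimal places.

If T ~ Lognormal(μ,σ) then ln T ~ Normal(μ,σ), so the p-quantile of ln T is μ + z_p·σ.
ln(4.1) = 1.411 and ln(8.8) = 2.175; z_{0.05} = -1.645, z_{0.7} = 0.5244.
σ = (2.175 − 1.411)/(0.5244 − (-1.645)) = 0.352.
μ = 1.411 − (-1.645)·0.352 = 1.990.

μ ≈ 1.990, σ ≈ 0.352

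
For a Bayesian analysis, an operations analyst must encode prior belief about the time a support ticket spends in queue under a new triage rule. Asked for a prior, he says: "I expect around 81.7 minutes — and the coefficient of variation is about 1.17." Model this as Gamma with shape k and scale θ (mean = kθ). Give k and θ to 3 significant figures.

For Gamma(k, scale θ): mean = kθ, variance = kθ², so CV = 1/√k.
CV = 1.17, hence k = 1/CV² = 0.731.
Then θ = mean/k = 81.7/0.731 = 112.

k ≈ 0.731, θ ≈ 112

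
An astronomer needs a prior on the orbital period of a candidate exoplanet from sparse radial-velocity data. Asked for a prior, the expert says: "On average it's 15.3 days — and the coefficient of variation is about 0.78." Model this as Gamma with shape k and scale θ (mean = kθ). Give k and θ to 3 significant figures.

k ≈ 1.64, θ ≈ 9.31

For Gamma(k, scale θ): mean = kθ, variance = kθ², so CV = 1/√k.
CV = 0.78, hence k = 1/CV² = 1.64.
Then θ = mean/k = 15.3/1.64 = 9.31.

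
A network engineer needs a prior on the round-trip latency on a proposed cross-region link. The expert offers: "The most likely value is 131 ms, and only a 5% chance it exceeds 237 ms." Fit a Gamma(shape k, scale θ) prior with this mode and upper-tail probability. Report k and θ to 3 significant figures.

Gamma(k,θ) with k>1 has mode (k−1)θ, so θ = 131/(k−1).
Need P(X < 237) = 0.95 with θ tied to k this way. Start at k = 2, θ = 131: P(X<237) ≈ 0.540.
Too low — raise k to concentrate. Iterating converges to k ≈ 8.93.
Then θ = 131/(8.93−1) ≈ 16.5.

k ≈ 8.93, θ ≈ 16.5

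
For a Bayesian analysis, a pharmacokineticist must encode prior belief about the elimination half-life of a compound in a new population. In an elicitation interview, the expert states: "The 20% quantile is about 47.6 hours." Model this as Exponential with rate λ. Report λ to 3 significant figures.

λ ≈ 0.00469

P(T < 47.6) = 1 − e^(−λ·47.6) = 0.2, so λ = −ln(1−0.2)/47.6 = −ln(0.8)/47.6 = 0.00469.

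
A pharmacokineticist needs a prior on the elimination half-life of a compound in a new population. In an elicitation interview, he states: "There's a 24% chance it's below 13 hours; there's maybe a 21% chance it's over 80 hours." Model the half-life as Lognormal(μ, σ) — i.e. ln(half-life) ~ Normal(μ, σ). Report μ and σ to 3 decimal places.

μ ≈ 3.413, σ ≈ 1.201

If T ~ Lognormal(μ,σ) then ln T ~ Normal(μ,σ), so the p-quantile of ln T is μ + z_p·σ.
ln(13) = 2.565 and ln(80) = 4.382; z_{0.24} = -0.7063, z_{0.79} = 0.8064.
σ = (4.382 − 2.565)/(0.8064 − (-0.7063)) = 1.201.
μ = 2.565 − (-0.7063)·1.201 = 3.413.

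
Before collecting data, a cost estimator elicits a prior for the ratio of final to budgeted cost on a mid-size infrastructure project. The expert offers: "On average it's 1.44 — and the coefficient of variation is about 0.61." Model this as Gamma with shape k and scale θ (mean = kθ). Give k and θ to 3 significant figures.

k ≈ 2.69, θ ≈ 0.536

For Gamma(k, scale θ): mean = kθ, variance = kθ², so CV = 1/√k.
CV = 0.61, hence k = 1/CV² = 2.69.
Then θ = mean/k = 1.44/2.69 = 0.536.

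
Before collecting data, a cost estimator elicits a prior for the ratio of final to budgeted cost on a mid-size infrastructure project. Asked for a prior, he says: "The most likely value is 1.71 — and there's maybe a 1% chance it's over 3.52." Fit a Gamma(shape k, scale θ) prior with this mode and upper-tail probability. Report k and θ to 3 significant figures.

Gamma(k,θ) with k>1 has mode (k−1)θ, so θ = 1.71/(k−1).
Need P(X < 3.52) = 0.99 with θ tied to k this way. Start at k = 2, θ = 1.71: P(X<3.52) ≈ 0.610.
Too low — raise k to concentrate. Iterating converges to k ≈ 10.4.
Then θ = 1.71/(10.4−1) ≈ 0.182.

k ≈ 10.4, θ ≈ 0.182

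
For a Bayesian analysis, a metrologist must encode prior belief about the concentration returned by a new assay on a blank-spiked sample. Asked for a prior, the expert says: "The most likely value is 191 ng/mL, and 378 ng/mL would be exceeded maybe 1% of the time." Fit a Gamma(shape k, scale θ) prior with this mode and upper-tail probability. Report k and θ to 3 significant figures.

Gamma(k,θ) with k>1 has mode (k−1)θ, so θ = 191/(k−1).
Need P(X < 378) = 0.99 with θ tied to k this way. Start at k = 2, θ = 191: P(X<378) ≈ 0.588.
Too low — raise k to concentrate. Iterating converges to k ≈ 11.6.
Then θ = 191/(11.6−1) ≈ 18.1.

k ≈ 11.6, θ ≈ 18.1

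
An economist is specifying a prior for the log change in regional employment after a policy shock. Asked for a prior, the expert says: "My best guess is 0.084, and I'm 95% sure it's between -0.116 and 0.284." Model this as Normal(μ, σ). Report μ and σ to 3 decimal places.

μ = 0.084, σ = 0.102

A symmetric 95% interval runs μ ± z·σ with z = 1.96.
Half-width = 0.2, so σ = 0.2/1.96 = 0.102.
μ is the stated best guess, 0.084.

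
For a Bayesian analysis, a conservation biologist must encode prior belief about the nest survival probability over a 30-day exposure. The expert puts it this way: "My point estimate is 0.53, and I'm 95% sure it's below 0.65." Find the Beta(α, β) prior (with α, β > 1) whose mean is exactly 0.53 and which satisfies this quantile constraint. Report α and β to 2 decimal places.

With mean 0.53 fixed, write α = 0.53s, β = 0.47s where s = α+β.
Need P(θ < 0.65) = 0.95 under Beta(0.53s, 0.47s). Normal approximation: (q−m)/√(m(1−m)/s) ≈ z_{0.95} = 1.64, so s ≈ 0.53·0.47·(1.64)²/(0.65−0.53)² = 46.8.
At s = 46.8: P(θ<0.65) ≈ 0.953. Adjusting to match 0.95 gives s ≈ 45.34.
So α = 0.53·45.34 ≈ 24.03, β = 0.47·45.34 ≈ 21.31.

α ≈ 24.03, β ≈ 21.31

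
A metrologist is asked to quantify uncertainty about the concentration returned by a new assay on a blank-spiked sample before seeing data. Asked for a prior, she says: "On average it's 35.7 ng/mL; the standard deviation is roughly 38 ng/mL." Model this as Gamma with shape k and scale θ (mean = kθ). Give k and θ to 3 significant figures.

k ≈ 0.883, θ ≈ 40.4

For Gamma(k, scale θ): mean = kθ, variance = kθ², so CV = 1/√k.
CV = SD/mean = 38/35.7 = 1.064, hence k = 1/CV² = 0.883.
Then θ = mean/k = 35.7/0.883 = 40.4.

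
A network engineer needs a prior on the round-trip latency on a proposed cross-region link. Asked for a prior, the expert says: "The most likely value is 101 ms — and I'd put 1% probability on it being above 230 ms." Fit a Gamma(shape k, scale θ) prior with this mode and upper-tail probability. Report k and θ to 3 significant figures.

k ≈ 8.07, θ ≈ 14.3

Gamma(k,θ) with k>1 has mode (k−1)θ, so θ = 101/(k−1).
Need P(X < 230) = 0.99 with θ tied to k this way. Start at k = 2, θ = 101: P(X<230) ≈ 0.664.
Too low — raise k to concentrate. Iterating converges to k ≈ 8.07.
Then θ = 101/(8.07−1) ≈ 14.3.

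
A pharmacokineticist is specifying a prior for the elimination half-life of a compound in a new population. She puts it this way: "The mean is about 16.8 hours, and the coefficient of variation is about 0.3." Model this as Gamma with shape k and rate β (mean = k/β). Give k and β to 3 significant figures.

k ≈ 11.1, β ≈ 0.661

For Gamma(k, rate β): mean = k/β, variance = k/β², so CV = 1/√k.
CV = 0.3, hence k = 1/CV² = 11.1.
Then β = k/mean = 11.1/16.8 = 0.661.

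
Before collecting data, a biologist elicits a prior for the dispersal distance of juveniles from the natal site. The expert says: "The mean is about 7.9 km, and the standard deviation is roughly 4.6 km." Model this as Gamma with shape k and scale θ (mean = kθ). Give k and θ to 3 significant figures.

k ≈ 2.95, θ ≈ 2.68

For Gamma(k, scale θ): mean = kθ, variance = kθ², so CV = 1/√k.
CV = SD/mean = 4.6/7.9 = 0.5823, hence k = 1/CV² = 2.95.
Then θ = mean/k = 7.9/2.95 = 2.68.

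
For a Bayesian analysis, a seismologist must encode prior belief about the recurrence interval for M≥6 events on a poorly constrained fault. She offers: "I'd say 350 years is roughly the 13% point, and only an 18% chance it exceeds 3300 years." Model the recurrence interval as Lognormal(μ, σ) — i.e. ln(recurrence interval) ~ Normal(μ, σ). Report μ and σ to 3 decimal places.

If T ~ Lognormal(μ,σ) then ln T ~ Normal(μ,σ), so the p-quantile of ln T is μ + z_p·σ.
ln(350) = 5.858 and ln(3300) = 8.102; z_{0.13} = -1.126, z_{0.82} = 0.9154.
σ = (8.102 − 5.858)/(0.9154 − (-1.126)) = 1.099.
μ = 5.858 − (-1.126)·1.099 = 7.096.

μ ≈ 7.096, σ ≈ 1.099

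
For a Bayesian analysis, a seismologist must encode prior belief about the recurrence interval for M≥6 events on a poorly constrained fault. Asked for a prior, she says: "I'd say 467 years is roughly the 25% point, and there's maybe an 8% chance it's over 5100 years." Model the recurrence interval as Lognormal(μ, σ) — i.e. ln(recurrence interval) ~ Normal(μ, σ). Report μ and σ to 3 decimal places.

If T ~ Lognormal(μ,σ) then ln T ~ Normal(μ,σ), so the p-quantile of ln T is μ + z_p·σ.
ln(467) = 6.146 and ln(5100) = 8.537; z_{0.25} = -0.6745, z_{0.92} = 1.405.
σ = (8.537 − 6.146)/(1.405 − (-0.6745)) = 1.150.
μ = 6.146 − (-0.6745)·1.150 = 6.922.

μ ≈ 6.922, σ ≈ 1.150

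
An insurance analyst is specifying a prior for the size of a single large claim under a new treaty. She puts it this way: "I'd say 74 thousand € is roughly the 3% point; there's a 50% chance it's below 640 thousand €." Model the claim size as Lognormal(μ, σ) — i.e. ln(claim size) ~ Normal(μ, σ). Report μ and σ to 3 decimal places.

μ ≈ 6.461, σ ≈ 1.147

If T ~ Lognormal(μ,σ) then ln T ~ Normal(μ,σ), so the p-quantile of ln T is μ + z_p·σ.
ln(74) = 4.304 and ln(640) = 6.461; z_{0.03} = -1.881, z_{0.5} = 0.
σ = (6.461 − 4.304)/(0 − (-1.881)) = 1.147.
μ = 4.304 − (-1.881)·1.147 = 6.461.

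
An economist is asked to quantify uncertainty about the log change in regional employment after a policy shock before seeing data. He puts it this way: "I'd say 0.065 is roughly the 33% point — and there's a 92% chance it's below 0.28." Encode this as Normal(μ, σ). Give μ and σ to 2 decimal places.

μ = 0.12, σ = 0.12

The p-quantile of Normal(μ,σ) is μ + z_p·σ, with z_{0.33} = -0.4399 and z_{0.92} = 1.405.
Eliminate σ: μ = (z₂·x₁ − z₁·x₂)/(z₂ − z₁) = (1.405·0.065 − (-0.4399)·0.28)/1.845 = 0.12.
Then σ = (x₂ − x₁)/(z₂ − z₁) = (0.28 − 0.065)/1.845 = 0.12.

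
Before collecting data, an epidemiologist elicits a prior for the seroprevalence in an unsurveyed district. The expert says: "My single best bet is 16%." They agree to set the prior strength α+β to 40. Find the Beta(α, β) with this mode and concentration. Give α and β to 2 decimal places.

For α,β > 1 the Beta mode is (α−1)/(α+β−2). With α+β = 40, the mode is (α−1)/38.
Set (α−1)/38 = 0.16 → α = 1 + 0.16·38 = 7.08.
β = 40 − α = 32.92.

α = 7.08, β = 32.92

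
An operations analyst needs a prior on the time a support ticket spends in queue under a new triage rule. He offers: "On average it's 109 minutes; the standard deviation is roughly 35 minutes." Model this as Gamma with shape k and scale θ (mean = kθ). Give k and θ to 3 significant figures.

k ≈ 9.7, θ ≈ 11.2

For Gamma(k, scale θ): mean = kθ, variance = kθ², so CV = 1/√k.
CV = SD/mean = 35/109 = 0.3211, hence k = 1/CV² = 9.7.
Then θ = mean/k = 109/9.7 = 11.2.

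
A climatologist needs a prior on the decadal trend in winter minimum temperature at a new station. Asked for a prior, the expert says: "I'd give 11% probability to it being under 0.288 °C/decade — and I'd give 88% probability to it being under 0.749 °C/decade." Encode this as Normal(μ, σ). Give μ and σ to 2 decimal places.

μ = 0.52, σ = 0.19

The p-quantile of Normal(μ,σ) is μ + z_p·σ, with z_{0.11} = -1.227 and z_{0.88} = 1.175.
Eliminate σ: μ = (z₂·x₁ − z₁·x₂)/(z₂ − z₁) = (1.175·0.288 − (-1.227)·0.749)/2.402 = 0.52.
Then σ = (x₂ − x₁)/(z₂ − z₁) = (0.749 − 0.288)/2.402 = 0.19.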